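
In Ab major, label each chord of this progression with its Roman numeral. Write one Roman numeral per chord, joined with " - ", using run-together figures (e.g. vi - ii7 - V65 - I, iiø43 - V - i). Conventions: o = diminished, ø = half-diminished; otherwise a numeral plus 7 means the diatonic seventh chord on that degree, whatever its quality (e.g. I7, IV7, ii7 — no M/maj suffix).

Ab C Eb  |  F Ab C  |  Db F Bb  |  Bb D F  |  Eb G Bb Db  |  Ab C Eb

I - vi - ii6 - V/V - V7 - I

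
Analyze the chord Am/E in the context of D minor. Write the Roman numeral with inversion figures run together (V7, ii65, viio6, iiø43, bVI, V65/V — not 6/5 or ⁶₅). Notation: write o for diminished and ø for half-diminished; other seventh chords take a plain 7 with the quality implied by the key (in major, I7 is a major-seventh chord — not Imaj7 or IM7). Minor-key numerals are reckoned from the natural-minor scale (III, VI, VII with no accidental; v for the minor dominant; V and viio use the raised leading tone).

v64

The pitches A-C-E form a minor triad rooted on A.
A is scale degree 5 in D minor, and a minor triad on that degree is written v.
With E in the bass the chord is in second inversion, so the figured bass is 64.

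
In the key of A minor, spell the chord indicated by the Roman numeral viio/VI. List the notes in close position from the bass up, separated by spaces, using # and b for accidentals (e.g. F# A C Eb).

viio/VI is a secondary leading-tone chord. The target VI is F in A minor; the applied chord is rooted a semitone below, on E.
Building a diminished triad on E gives E-G-Bb.

E G Bb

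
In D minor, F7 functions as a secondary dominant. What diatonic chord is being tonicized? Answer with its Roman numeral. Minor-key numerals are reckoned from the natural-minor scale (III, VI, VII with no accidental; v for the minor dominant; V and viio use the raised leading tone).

VI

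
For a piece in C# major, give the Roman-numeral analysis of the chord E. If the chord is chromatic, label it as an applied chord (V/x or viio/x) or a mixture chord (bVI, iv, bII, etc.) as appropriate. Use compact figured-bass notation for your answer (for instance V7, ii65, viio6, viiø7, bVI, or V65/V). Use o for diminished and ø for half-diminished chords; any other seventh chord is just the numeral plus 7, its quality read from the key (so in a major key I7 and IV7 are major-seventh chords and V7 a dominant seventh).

The pitches E-G#-B form a major triad rooted on E.
E is the lowered third degree of C# major (diatonic 3 would be E#). This is a major triad on the lowered third degree, borrowed from the parallel minor.

bIII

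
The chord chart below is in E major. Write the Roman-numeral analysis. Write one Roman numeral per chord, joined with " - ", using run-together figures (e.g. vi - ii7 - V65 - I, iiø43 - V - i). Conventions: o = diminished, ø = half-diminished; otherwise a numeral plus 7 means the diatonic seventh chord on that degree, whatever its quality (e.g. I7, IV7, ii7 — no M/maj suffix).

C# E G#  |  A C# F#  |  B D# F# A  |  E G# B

C#-E-G# has root C#, degree 6 in E major, so vi.
A-C#-F# has root F#, degree 2 in E major, so ii6.
B-D#-F#-A: dominant seventh chord on B = scale degree 5 → V7.
E-G#-B has root E, degree 1 in E major, so I.

vi - ii6 - V7 - I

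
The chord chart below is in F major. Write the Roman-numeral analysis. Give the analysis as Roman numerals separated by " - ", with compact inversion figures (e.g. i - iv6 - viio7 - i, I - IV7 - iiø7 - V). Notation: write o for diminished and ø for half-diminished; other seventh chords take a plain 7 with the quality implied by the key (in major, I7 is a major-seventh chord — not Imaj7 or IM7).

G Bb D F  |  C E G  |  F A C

ii7 - V - I

G-Bb-D-F: root G is the supertonic; minor seventh chord there is ii7.
C-E-G: root C is the dominant; major triad there is V.
F-A-C: root F is the tonic; major triad there is I.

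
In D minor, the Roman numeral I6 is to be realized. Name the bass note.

I in D minor has root D; the chord is D-F#-A.
The figure 6 means first inversion — the third is in the bass.

F#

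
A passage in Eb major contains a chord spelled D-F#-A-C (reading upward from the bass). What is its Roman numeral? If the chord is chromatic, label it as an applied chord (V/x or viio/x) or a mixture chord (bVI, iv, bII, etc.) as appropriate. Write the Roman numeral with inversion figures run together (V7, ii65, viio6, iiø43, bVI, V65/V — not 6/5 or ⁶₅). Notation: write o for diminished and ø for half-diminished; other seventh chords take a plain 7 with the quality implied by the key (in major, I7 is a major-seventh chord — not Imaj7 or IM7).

Stacked in thirds the chord is D-F#-A-C: a dominant seventh chord on D.
D is not a diatonic chord root with this quality in Eb major, but it lies a perfect fifth above G (iii), so the chord functions as an applied dominant of iii.

V7/iii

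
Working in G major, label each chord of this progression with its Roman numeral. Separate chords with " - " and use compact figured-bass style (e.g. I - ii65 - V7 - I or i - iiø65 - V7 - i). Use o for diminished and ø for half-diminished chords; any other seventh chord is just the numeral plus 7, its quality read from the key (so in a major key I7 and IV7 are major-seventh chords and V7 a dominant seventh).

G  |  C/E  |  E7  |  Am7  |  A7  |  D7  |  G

G: major triad on G = scale degree 1 → I.
C/E: root C is the subdominant; major triad there is IV6.
E7: chromatic; E is V of ii, so V7/ii.
Am7 has root A, degree 2 in G major, so ii7.
A7: a dominant seventh chord on A, the applied dominant of V → V7/V.
D7: root D is the dominant; dominant seventh chord there is V7.
G: major triad on G = scale degree 1 → I.

I - IV6 - V7/ii - ii7 - V7/V - V7 - I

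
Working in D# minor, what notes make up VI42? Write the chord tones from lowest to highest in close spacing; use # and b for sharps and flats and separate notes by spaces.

A# B D# F#

The numeral's case and figure indicate a major seventh chord. In D# minor its root, the sixth degree, is B.
Stacking thirds from B gives B-D#-F#-A#.
The figured bass 42 indicates third inversion, placing the seventh (A#) in the bass: A#-B-D#-F#.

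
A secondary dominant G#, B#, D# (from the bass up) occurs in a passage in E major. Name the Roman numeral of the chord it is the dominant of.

The chord is a major triad on G#.
A dominant resolves down a perfect fifth: G# → C#. In E major, C# is scale degree 6, i.e. vi.

vi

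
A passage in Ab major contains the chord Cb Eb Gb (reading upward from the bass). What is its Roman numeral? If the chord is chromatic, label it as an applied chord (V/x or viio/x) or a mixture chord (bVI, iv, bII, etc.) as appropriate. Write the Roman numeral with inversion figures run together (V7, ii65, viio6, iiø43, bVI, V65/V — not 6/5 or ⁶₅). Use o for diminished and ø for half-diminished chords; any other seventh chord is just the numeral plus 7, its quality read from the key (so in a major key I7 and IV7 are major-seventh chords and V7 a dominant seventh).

bIII

Stacked in thirds the chord is Cb-Eb-Gb: a major triad on Cb.
Cb is the lowered third degree of Ab major (diatonic 3 would be C). This is a major triad on the lowered third degree, borrowed from the parallel minor.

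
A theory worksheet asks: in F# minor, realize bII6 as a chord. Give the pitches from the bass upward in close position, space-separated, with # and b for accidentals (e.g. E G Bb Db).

Scale degree 2 in F# minor is G#; lowering it a half step gives G. bII6 is the Neapolitan sixth — a major triad on the lowered second degree, here in its customary first inversion.
So the chord is G-B-D, a major triad.
With the 6 figure the chord is in first inversion; from the bass B upward in close position it reads B-D-G.

B D G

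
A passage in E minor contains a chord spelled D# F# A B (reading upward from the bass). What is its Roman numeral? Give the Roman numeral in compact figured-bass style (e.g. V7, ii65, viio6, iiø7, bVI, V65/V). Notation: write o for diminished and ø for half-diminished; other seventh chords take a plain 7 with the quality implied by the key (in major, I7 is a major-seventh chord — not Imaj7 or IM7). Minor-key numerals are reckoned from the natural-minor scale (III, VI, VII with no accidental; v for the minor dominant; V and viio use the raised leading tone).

V65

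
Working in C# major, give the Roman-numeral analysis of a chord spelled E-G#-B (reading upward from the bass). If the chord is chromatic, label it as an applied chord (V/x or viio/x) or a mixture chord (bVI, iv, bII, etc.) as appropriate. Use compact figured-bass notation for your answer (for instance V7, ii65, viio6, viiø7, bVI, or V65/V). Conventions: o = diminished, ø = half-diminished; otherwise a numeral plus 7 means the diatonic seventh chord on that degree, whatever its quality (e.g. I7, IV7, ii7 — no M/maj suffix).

bIII

Stacked in thirds the chord is E-G#-B: a major triad on E.
E is the lowered third degree of C# major (diatonic 3 would be E#). This is a major triad on the lowered third degree, borrowed from the parallel minor.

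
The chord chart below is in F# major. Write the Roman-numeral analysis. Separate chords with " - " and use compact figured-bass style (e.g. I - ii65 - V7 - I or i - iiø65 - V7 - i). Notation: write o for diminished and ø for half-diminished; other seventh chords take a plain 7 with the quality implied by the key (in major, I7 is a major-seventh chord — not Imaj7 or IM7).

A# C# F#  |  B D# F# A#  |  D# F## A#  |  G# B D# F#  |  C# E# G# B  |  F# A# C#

A#-C#-F#: root F# is the tonic; major triad there is I6.
B-D#-F#-A# has root B, degree 4 in F# major, so IV7.
D#-F##-A#: a major triad on D#, the applied dominant of ii → V/ii.
G#-B-D#-F#: root G# is the supertonic; minor seventh chord there is ii7.
C#-E#-G#-B: dominant seventh chord on C# = scale degree 5 → V7.
F#-A#-C#: major triad on F# = scale degree 1 → I.

I6 - IV7 - V/ii - ii7 - V7 - I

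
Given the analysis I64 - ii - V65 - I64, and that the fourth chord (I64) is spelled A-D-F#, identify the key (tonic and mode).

The chord D/A is a major triad rooted on D; its label is I64.
If D is scale degree 1 and the mode makes that degree carry a major triad, the tonic is D and the mode is major.

D major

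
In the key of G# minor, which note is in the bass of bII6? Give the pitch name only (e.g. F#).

C#

bII in G# minor has root A; the chord is A-C#-E.
The figure 6 means first inversion — the third is in the bass.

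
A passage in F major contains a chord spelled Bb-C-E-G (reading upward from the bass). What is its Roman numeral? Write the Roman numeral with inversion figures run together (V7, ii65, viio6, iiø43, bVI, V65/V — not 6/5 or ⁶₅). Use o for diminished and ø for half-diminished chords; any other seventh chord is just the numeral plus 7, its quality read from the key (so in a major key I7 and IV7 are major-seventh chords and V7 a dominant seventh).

V42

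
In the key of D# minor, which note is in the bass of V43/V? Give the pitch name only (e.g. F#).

The applied chord V43/V is rooted on E#: E#-G##-B#-D#.
The figure 43 means second inversion — the fifth is in the bass.

B#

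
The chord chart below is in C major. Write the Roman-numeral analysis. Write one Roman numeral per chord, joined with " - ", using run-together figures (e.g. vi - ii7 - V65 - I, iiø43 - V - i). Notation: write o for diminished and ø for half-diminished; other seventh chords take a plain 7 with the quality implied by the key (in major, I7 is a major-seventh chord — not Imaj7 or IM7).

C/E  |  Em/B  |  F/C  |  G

I6 - iii64 - IV64 - V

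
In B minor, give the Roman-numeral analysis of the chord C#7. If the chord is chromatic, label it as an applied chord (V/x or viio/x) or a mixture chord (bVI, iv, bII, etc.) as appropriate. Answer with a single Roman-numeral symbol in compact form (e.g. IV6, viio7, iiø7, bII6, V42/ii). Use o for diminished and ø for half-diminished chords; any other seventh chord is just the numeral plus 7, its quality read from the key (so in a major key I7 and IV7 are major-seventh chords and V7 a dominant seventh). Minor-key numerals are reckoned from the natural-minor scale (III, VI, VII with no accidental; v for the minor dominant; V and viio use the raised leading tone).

V7/V

Stacked in thirds the chord is C#-E#-G#-B: a dominant seventh chord on C#.
C# is not a diatonic chord root with this quality in B minor, but it lies a perfect fifth above F# (V), so the chord functions as an applied dominant of V.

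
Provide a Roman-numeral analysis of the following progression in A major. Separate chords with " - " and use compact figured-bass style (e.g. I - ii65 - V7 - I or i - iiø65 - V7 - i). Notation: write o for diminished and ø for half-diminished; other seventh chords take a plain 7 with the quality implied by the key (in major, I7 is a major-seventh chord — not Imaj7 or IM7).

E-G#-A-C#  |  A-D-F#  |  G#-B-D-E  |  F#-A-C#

I43 - IV64 - V65 - vi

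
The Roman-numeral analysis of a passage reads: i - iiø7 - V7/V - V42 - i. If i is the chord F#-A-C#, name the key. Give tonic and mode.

The anchor chord is a minor triad on F#, labeled i.
If F# is scale degree 1 and the mode makes that degree carry a minor triad, the tonic is F# and the mode is minor.

F# minor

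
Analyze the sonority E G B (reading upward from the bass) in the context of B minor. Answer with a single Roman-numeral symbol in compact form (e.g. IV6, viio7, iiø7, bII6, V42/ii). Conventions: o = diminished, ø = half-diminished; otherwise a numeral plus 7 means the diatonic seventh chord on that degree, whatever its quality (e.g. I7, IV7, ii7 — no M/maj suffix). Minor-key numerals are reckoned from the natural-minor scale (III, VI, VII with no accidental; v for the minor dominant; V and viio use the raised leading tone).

iv

The pitches E-G-B form a minor triad rooted on E.
In B minor, E is the subdominant; the diatonic minor triad there is iv.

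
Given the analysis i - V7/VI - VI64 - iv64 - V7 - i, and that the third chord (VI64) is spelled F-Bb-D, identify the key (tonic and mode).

The anchor chord is a major triad on Bb, labeled VI64.
If Bb is scale degree 6 and the mode makes that degree carry a major triad, the tonic is D and the mode is minor.

D minor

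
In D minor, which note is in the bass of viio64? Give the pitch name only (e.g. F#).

G

viio in D minor has root C#; the chord is C#-E-G.
The figure 64 means second inversion — the fifth is in the bass.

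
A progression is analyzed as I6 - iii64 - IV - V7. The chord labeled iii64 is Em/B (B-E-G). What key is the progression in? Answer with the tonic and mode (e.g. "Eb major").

C major

The chord Em/B is a minor triad rooted on E; its label is iii64.
If E is scale degree 3 and the mode makes that degree carry a minor triad, the tonic is C and the mode is major.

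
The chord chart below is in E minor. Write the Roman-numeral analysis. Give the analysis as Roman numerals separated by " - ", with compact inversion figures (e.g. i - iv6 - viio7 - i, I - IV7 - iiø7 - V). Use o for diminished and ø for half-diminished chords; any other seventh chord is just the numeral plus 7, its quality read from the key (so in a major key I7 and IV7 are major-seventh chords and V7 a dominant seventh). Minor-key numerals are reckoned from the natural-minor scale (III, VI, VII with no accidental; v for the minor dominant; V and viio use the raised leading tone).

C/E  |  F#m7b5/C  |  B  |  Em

VI6 - iiø43 - V - i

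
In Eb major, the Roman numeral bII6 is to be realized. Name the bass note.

Ab

bII in Eb major has root Fb; the chord is Fb-Ab-Cb.
The figure 6 means first inversion — the third is in the bass.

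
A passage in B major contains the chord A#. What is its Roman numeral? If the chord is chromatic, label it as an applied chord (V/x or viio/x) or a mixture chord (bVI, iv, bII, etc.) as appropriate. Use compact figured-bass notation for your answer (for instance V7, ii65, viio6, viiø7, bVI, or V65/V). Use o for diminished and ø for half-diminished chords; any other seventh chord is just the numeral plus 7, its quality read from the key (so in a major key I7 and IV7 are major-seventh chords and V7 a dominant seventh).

V/iii

Stacked in thirds the chord is A#-C##-E#: a major triad on A#.
A# is not a diatonic chord root with this quality in B major, but it lies a perfect fifth above D# (iii), so the chord functions as an applied dominant of iii.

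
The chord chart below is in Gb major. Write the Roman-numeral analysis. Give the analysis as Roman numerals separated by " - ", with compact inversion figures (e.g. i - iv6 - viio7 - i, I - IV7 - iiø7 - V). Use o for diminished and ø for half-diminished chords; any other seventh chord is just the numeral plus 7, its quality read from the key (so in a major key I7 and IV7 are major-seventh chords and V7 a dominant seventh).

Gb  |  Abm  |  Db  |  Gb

I - ii - V - I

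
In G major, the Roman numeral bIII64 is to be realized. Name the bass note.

F

bIII in G major has root Bb; the chord is Bb-D-F.
The figure 64 means second inversion — the fifth is in the bass.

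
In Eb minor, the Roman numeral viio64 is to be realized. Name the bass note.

Ab

viio in Eb minor has root D; the chord is D-F-Ab.
The figure 64 means second inversion — the fifth is in the bass.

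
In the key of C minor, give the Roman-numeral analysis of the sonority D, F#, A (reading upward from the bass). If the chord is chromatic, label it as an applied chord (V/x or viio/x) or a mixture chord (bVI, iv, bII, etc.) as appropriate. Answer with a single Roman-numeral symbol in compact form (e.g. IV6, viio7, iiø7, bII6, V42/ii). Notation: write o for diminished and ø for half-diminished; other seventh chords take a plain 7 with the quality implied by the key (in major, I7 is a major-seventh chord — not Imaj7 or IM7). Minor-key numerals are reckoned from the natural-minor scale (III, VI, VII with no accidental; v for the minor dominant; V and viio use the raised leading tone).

The pitches D-F#-A form a major triad rooted on D.
D is not a diatonic chord root with this quality in C minor, but it lies a perfect fifth above G (V), so the chord functions as an applied dominant of V.

V/V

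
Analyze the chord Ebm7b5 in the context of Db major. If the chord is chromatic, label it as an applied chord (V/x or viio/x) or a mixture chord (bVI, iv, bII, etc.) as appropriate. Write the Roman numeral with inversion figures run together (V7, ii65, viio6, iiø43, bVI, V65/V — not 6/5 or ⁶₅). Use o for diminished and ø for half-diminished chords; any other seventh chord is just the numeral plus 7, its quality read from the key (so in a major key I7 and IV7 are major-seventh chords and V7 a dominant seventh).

iiø7

Stacked in thirds the chord is Eb-Gb-Bbb-Db: a half-diminished seventh chord on Eb.
Eb is the second degree of Db major. This is the half-diminished supertonic seventh, borrowed from the parallel minor.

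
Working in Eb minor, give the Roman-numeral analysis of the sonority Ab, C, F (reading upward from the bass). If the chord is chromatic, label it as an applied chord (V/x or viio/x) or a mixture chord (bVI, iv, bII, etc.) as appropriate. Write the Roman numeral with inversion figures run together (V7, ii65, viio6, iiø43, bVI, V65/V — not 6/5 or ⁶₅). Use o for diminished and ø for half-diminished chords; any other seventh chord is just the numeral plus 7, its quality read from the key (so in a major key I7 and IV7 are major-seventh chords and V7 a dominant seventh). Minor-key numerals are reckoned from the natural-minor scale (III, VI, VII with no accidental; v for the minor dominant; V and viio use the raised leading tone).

The pitches F-Ab-C form a minor triad rooted on F.
F is the second degree of Eb minor. This is the minor supertonic, borrowed from the parallel major (the Dorian ii).
With Ab in the bass the chord is in first inversion, so the figured bass is 6.

ii6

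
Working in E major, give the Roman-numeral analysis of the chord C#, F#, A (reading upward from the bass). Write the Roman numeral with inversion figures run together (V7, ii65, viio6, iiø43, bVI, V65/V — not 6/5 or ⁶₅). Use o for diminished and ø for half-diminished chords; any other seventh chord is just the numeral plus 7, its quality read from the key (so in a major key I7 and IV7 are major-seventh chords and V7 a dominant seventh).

Stacked in thirds the chord is F#-A-C#: a minor triad on F#.
F# is scale degree 2 in E major, and a minor triad on that degree is written ii.
With C# in the bass the chord is in second inversion, so the figured bass is 64.

ii64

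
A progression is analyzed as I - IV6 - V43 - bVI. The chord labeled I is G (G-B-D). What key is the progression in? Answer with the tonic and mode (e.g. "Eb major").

The chord G is a major triad rooted on G; its label is I.
If G is scale degree 1 and the mode makes that degree carry a major triad, the tonic is G and the mode is major.

G major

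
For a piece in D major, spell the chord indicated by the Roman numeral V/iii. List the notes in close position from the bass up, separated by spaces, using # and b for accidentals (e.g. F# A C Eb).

The slash means an applied dominant: we want the dominant of iii. In D major, iii is F# minor, and its dominant is built on C#.
Building a major triad on C# gives C#-E#-G#.

C# E# G#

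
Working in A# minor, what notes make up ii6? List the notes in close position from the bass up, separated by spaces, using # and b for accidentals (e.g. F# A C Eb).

D# F## B#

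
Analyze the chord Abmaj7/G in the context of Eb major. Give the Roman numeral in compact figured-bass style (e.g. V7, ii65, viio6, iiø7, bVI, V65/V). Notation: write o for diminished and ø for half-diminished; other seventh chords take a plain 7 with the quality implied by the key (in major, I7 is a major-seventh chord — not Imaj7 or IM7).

IV42

The pitches Ab-C-Eb-G form a major seventh chord rooted on Ab.
Ab is scale degree 4 in Eb major, and a major seventh chord on that degree is written IV7.
With G in the bass the chord is in third inversion, so the figured bass is 42.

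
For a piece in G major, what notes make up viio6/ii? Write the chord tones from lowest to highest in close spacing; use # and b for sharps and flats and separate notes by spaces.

B D G#

viio6/ii is a secondary leading-tone chord. The target ii is A in G major; the applied chord is rooted a semitone below, on G#.
Building a diminished triad on G# gives G#-B-D.
With the 6 figure the chord is in first inversion; from the bass B upward in close position it reads B-D-G#.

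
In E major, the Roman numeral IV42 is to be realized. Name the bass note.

IV in E major has root A; the chord is A-C#-E-G#.
The figure 42 means third inversion — the seventh is in the bass.

G#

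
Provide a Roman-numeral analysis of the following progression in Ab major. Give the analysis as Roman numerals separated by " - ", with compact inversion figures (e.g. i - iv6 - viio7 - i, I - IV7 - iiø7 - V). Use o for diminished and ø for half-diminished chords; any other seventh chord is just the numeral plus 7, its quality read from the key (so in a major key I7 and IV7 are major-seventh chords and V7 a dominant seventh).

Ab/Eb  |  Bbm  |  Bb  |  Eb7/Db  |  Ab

I64 - ii - V/V - V42 - I

Ab/Eb has root Ab, degree 1 in Ab major, so I64.
Bbm has root Bb, degree 2 in Ab major, so ii.
Bb: a major triad on Bb, the applied dominant of V → V/V.
Eb7/Db: root Eb is the dominant; dominant seventh chord there is V42.
Ab has root Ab, degree 1 in Ab major, so I.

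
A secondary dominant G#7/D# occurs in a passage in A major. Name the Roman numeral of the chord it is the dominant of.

iii

The chord is a dominant seventh chord on G#.
A dominant resolves down a perfect fifth: G# → C#. In A major, C# is scale degree 3, i.e. iii.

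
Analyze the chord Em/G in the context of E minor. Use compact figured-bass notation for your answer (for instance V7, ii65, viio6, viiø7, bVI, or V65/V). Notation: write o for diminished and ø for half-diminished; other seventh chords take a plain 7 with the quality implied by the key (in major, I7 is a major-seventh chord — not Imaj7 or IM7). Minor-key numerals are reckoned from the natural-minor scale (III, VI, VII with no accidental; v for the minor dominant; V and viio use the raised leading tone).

The pitches E-G-B form a minor triad rooted on E.
In E minor, E is the tonic; the diatonic minor triad there is i.
With G in the bass the chord is in first inversion, so the figured bass is 6.

i6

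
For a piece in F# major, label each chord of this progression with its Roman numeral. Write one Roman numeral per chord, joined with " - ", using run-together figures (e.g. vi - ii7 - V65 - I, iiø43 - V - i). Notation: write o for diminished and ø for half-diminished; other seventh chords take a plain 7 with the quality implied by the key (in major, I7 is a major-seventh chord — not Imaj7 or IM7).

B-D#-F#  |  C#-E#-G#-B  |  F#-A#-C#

IV - V7 - I

B-D#-F#: major triad on B = scale degree 4 → IV.
C#-E#-G#-B: root C# is the dominant; dominant seventh chord there is V7.
F#-A#-C#: root F# is the tonic; major triad there is I.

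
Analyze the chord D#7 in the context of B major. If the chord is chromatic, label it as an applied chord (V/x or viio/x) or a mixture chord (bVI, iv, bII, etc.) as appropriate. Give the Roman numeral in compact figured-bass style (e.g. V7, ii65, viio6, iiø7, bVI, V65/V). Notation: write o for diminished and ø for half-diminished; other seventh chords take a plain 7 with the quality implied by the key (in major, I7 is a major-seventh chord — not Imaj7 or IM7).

V7/vi

The pitches D#-F##-A#-C# form a dominant seventh chord rooted on D#.
D# is not a diatonic chord root with this quality in B major, but it lies a perfect fifth above G# (vi), so the chord functions as an applied dominant of vi.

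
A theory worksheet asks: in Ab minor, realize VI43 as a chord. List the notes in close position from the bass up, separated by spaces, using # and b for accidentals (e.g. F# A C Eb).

Cb Eb Fb Ab

The numeral's case and figure indicate a major seventh chord. In Ab minor its root, scale degree 6, is Fb.
Stacking thirds from Fb gives Fb-Ab-Cb-Eb.
The figured bass 43 indicates second inversion, placing the fifth (Cb) in the bass: Cb-Eb-Fb-Ab.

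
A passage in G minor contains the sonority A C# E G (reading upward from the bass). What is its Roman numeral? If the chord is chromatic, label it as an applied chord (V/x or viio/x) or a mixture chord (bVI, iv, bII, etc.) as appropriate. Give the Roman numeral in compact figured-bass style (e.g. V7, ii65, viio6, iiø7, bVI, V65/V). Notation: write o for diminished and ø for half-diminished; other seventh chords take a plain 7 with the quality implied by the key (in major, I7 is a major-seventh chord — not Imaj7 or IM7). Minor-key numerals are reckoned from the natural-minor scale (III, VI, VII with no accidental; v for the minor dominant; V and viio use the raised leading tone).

Stacked in thirds the chord is A-C#-E-G: a dominant seventh chord on A.
A is not a diatonic chord root with this quality in G minor, but it lies a perfect fifth above D (V), so the chord functions as an applied dominant of V.

V7/V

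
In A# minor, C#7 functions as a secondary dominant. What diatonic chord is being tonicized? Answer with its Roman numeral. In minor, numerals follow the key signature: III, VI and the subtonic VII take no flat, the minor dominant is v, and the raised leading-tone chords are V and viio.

VI

The chord is a dominant seventh chord on C#.
A dominant resolves down a perfect fifth: C# → F#. In A# minor, F# is scale degree 6, i.e. VI.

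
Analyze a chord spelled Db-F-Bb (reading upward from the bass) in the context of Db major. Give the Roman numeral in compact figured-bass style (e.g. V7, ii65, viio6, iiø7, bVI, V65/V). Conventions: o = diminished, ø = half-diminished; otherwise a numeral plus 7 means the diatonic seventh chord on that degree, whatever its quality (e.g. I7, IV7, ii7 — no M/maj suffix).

vi6

The pitches Bb-Db-F form a minor triad rooted on Bb.
Bb is scale degree 6 in Db major, and a minor triad on that degree is written vi.
With Db in the bass the chord is in first inversion, so the figured bass is 6.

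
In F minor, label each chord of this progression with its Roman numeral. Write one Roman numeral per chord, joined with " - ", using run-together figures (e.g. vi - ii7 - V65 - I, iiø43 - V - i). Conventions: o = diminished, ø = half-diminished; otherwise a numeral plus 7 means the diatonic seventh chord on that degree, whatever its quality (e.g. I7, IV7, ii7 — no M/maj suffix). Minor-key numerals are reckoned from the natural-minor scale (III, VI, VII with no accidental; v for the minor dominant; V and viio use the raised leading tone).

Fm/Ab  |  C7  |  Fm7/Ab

i6 - V7 - i65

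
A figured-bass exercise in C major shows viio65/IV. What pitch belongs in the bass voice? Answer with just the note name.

G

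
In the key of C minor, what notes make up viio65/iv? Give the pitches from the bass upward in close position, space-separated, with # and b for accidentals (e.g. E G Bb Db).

G Bb Db E

viio65/iv is a secondary leading-tone chord. The target iv is F in C minor; the applied chord is rooted a semitone below, on E.
Building a fully diminished seventh chord on E gives E-G-Bb-Db.
The figured bass 65 indicates first inversion, placing the third (G) in the bass: G-Bb-Db-E.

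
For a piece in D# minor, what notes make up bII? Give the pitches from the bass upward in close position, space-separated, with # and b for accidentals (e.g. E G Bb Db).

bII is the Neapolitan chord — a major triad on the lowered second degree. In D# minor that root is E.
So the chord is E-G#-B.

E G# B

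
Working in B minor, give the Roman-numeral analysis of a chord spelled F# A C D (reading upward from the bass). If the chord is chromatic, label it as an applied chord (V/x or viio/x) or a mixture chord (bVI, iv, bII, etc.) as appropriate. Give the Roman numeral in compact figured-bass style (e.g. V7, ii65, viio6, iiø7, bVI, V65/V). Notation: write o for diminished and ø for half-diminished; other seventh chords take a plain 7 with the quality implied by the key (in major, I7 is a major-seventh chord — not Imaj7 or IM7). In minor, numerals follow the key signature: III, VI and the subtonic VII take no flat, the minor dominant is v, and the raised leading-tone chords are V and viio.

V65/VI

The pitches D-F#-A-C form a dominant seventh chord rooted on D.
D is not a diatonic chord root with this quality in B minor, but it lies a perfect fifth above G (VI), so the chord functions as an applied dominant of VI.
With F# in the bass the chord is in first inversion, so the figured bass is 65.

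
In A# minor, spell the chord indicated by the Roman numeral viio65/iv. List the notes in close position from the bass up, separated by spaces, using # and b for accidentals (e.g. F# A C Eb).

viio65/iv is a secondary leading-tone chord. The target iv is D# in A# minor; the applied chord is rooted a semitone below, on C##.
Building a fully diminished seventh chord on C## gives C##-E#-G#-B.
With the 65 figure the chord is in first inversion; from the bass E# upward in close position it reads E#-G#-B-C##.

E# G# B C##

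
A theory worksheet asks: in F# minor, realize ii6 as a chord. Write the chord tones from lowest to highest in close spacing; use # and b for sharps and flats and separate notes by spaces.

ii6 is the minor supertonic, borrowed from the parallel major (the Dorian ii). In F# minor that root is G#.
So the chord is G#-B-D#, a minor triad.
With the 6 figure the chord is in first inversion; from the bass B upward in close position it reads B-D#-G#.

B D# G#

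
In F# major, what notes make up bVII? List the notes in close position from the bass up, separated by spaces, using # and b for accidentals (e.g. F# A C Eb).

E G# B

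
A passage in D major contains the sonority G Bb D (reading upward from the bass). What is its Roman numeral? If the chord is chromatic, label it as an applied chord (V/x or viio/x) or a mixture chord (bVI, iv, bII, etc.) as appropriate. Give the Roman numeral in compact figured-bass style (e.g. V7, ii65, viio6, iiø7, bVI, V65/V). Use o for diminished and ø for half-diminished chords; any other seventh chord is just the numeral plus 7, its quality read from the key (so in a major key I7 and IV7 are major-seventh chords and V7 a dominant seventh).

iv

The pitches G-Bb-D form a minor triad rooted on G.
G is the fourth degree of D major. This is the minor subdominant, borrowed from the parallel minor.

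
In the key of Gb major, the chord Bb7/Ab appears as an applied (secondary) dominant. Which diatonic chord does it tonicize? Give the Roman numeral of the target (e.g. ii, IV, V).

The chord is a dominant seventh chord on Bb.
A dominant resolves down a perfect fifth: Bb → Eb. In Gb major, Eb is scale degree 6, i.e. vi.

vi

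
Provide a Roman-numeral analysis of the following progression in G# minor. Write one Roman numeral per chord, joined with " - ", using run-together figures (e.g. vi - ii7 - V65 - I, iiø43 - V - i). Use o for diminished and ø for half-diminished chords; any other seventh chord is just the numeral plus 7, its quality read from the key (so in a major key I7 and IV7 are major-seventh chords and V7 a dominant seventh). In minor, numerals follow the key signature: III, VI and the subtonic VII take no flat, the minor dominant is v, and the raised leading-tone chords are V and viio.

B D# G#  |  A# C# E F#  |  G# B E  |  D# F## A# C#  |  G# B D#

i6 - VII65 - VI6 - V7 - i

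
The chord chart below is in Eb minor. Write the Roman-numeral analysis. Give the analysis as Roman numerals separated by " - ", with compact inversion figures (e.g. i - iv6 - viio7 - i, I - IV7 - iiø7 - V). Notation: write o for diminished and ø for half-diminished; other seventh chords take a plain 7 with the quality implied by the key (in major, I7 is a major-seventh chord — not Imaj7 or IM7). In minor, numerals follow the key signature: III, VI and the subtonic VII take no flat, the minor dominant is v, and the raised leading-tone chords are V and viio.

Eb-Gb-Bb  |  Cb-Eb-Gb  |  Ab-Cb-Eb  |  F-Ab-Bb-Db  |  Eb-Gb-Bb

i - VI - iv - v43 - i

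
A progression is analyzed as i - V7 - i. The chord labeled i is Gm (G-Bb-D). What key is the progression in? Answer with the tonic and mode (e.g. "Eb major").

G minor

i is given as G-Bb-D — a minor triad with root G.
If G is scale degree 1 and the mode makes that degree carry a minor triad, the tonic is G and the mode is minor.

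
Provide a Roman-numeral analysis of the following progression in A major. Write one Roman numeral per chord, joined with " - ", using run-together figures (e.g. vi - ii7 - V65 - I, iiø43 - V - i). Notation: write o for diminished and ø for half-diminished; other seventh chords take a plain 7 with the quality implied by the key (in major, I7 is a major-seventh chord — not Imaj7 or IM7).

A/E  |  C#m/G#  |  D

I64 - iii64 - IV

A/E has root A, degree 1 in A major, so I64.
C#m/G#: minor triad on C# = scale degree 3 → iii64.
D has root D, degree 4 in A major, so IV.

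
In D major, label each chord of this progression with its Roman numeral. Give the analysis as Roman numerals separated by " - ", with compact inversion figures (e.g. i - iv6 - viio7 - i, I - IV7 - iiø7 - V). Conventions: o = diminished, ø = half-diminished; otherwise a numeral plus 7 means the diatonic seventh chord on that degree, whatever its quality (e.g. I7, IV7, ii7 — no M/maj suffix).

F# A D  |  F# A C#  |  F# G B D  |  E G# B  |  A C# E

F#-A-D: root D is the tonic; major triad there is I6.
F#-A-C#: minor triad on F# = scale degree 3 → iii.
F#-G-B-D: major seventh chord on G = scale degree 4 → IV42.
E-G#-B: a major triad on E, the applied dominant of V → V/V.
A-C#-E: major triad on A = scale degree 5 → V.

I6 - iii - IV42 - V/V - V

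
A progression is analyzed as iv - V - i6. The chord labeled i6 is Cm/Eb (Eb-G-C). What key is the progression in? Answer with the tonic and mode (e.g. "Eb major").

C minor

The anchor chord is a minor triad on C, labeled i6.
If C is scale degree 1 and the mode makes that degree carry a minor triad, the tonic is C and the mode is minor.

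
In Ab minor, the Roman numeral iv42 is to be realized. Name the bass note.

iv in Ab minor has root Db; the chord is Db-Fb-Ab-Cb.
The figure 42 means third inversion — the seventh is in the bass.

Cb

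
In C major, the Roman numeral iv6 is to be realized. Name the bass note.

Ab

iv in C major has root F; the chord is F-Ab-C.
The figure 6 means first inversion — the third is in the bass.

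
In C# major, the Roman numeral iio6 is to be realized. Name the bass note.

F#

iio in C# major has root D#; the chord is D#-F#-A.
The figure 6 means first inversion — the third is in the bass.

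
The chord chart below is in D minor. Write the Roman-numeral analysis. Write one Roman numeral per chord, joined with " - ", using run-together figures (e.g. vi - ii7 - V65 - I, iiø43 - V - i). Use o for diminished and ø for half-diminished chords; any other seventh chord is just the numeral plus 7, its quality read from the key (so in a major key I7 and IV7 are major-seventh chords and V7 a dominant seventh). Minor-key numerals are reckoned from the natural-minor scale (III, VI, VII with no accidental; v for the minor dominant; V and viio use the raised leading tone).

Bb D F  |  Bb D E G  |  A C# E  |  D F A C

VI - iiø43 - V - i7

Bb-D-F: major triad on Bb = scale degree 6 → VI.
Bb-D-E-G: root E is the supertonic; half-diminished seventh chord there is iiø43.
A-C#-E has root A, degree 5 in D minor, so V.
D-F-A-C has root D, degree 1 in D minor, so i7.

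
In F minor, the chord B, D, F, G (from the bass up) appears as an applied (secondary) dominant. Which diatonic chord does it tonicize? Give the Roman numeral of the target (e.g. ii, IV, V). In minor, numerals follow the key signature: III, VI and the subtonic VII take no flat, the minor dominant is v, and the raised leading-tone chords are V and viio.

The chord is a dominant seventh chord on G.
A dominant resolves down a perfect fifth: G → C. In F minor, C is scale degree 5, i.e. V.

V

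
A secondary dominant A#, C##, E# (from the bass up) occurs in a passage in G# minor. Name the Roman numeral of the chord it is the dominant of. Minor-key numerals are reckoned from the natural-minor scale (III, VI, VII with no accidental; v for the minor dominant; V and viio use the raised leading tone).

The chord is a major triad on A#.
A dominant resolves down a perfect fifth: A# → D#. In G# minor, D# is scale degree 5, i.e. V.

V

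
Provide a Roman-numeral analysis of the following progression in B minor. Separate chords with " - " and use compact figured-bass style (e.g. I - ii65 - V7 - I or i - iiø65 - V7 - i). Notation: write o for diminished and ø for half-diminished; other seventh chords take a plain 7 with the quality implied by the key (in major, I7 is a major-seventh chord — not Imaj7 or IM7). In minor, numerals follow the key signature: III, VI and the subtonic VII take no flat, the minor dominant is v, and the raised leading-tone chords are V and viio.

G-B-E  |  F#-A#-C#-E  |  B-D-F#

G-B-E has root E, degree 4 in B minor, so iv6.
F#-A#-C#-E: root F# is the dominant; dominant seventh chord there is V7.
B-D-F#: minor triad on B = scale degree 1 → i.

iv6 - V7 - i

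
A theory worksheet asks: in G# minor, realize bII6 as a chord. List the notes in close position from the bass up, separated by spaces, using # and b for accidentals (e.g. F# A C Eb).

C# E A

Scale degree 2 in G# minor is A#; lowering it a half step gives A. bII6 is the Neapolitan sixth — a major triad on the lowered second degree, here in its customary first inversion.
So the chord is A-C#-E.
The figured bass 6 indicates first inversion, placing the third (C#) in the bass: C#-E-A.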